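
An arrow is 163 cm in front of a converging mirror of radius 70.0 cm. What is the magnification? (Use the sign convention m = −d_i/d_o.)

f = R/2 = 70.0/2 = 35.00 cm.
1/d_i = 1/f − 1/d_o = 1/(35.00) − 1/(163) = 0.02244, so d_i = 44.57 cm.
m = −d_i/d_o = −(44.57)/(163) = -0.273.
The image is real, inverted and reduced, in front of the mirror.

m = -0.273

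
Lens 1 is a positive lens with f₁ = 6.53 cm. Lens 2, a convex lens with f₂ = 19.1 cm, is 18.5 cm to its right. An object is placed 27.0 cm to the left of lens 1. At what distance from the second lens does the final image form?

Lens 1: 1/d_i1 = 1/f₁ − 1/d_o1 = 1/(6.53) − 1/(27.0) = 0.1161, so d_i1 = 8.613 cm.
The intermediate image is 8.613 cm to the right of lens 1, which is 18.5 − (8.613) = 9.887 cm to the left of lens 2, so d_o2 = +9.887 cm.
Lens 2: 1/d_i2 = 1/f₂ − 1/d_o2 = 1/(19.1) − 1/(9.887) = -0.04879, so d_i2 = -20.5 cm.
The final image is virtual, 20.5 cm to the left of lens 2 (overall magnification ≈ -0.66).

20.5 cm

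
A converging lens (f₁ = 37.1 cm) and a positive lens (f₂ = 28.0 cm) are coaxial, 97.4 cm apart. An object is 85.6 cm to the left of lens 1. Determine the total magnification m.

m = +5.46

Lens 1: 1/d_i1 = 1/(37.1) − 1/(85.6) = 0.01527, so d_i1 = 65.48 cm; m₁ = −d_i1/d_o1 = -0.7650.
d_o2 = 97.4 − (65.48) = 31.92 cm.
Lens 2: 1/d_i2 = 1/(28.0) − 1/(31.92) = 0.004386, so d_i2 = 228.0 cm; m₂ = −d_i2/d_o2 = -7.143.
m = m₁·m₂ = (-0.7650)(-7.143) = +5.46.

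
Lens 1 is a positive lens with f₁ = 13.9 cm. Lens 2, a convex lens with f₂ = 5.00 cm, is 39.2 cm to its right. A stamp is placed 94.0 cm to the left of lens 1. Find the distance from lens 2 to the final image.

Lens 1: 1/d_i1 = 1/f₁ − 1/d_o1 = 1/(13.9) − 1/(94.0) = 0.06130, so d_i1 = 16.31 cm.
The intermediate image is 16.31 cm to the right of lens 1, which is 39.2 − (16.31) = 22.89 cm to the left of lens 2, so d_o2 = +22.89 cm.
Lens 2: 1/d_i2 = 1/f₂ − 1/d_o2 = 1/(5.00) − 1/(22.89) = 0.1563, so d_i2 = 6.40 cm.
The final image is real, 6.40 cm to the right of lens 2 (overall magnification ≈ 0.049).

6.40 cm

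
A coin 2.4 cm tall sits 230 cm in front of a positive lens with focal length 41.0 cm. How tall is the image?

1/d_i = 1/f − 1/d_o = 1/(41.00) − 1/(230) = 0.02004, so d_i = 49.89 cm.
m = −d_i/d_o = -0.2169.
|h_i| = |m|·h_o = 0.2169 × 2.4 = 0.521 cm. The image is real, inverted and reduced, on the far side of the lens.

0.521 cm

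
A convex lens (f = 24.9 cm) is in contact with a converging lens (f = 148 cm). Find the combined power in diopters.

P = +4.69 D

P₁ = 1/f₁ = 1/(0.249 m) = +4.016 D; P₂ = 1/f₂ = 1/(1.48 m) = +0.6757 D.
For thin lenses in contact, P = P₁ + P₂ = (+4.016) + (+0.6757) = +4.69 D.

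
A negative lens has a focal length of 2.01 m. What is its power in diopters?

P = -0.498 D

For a negative lens, f = −2.01 m.
P = 1/f = 1/(-2.01 m) = -0.498 D.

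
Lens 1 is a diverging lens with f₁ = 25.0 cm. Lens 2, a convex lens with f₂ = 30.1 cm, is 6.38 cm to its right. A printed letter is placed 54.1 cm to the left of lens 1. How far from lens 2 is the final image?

107 cm

Lens 1 is diverging, so f₁ = −25.0 cm.
Lens 1: 1/d_i1 = 1/f₁ − 1/d_o1 = 1/(-25.0) − 1/(54.1) = -0.05848, so d_i1 = -17.10 cm.
The intermediate image is 17.10 cm to the left of lens 1 (virtual), which is 6.38 − (-17.10) = 23.48 cm to the left of lens 2, so d_o2 = +23.48 cm.
Lens 2: 1/d_i2 = 1/f₂ − 1/d_o2 = 1/(30.1) − 1/(23.48) = -0.009367, so d_i2 = -107 cm.
The final image is virtual, 107 cm to the left of lens 2 (overall magnification ≈ 1.4).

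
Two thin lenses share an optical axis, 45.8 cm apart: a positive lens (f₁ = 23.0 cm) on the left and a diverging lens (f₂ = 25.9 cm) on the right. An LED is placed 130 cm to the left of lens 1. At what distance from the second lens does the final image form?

Lens 1: 1/d_i1 = 1/f₁ − 1/d_o1 = 1/(23.0) − 1/(130) = 0.03579, so d_i1 = 27.94 cm.
The intermediate image is 27.94 cm to the right of lens 1, which is 45.8 − (27.94) = 17.86 cm to the left of lens 2, so d_o2 = +17.86 cm.
Lens 2 is diverging, so f₂ = −25.9 cm.
Lens 2: 1/d_i2 = 1/f₂ − 1/d_o2 = 1/(-25.9) − 1/(17.86) = -0.09460, so d_i2 = -10.6 cm.
The final image is virtual, 10.6 cm to the left of lens 2 (overall magnification ≈ -0.13).

10.6 cm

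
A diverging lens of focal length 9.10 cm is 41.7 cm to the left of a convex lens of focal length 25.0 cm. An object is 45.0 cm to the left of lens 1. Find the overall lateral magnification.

f₁ = −9.10 cm (diverging).
Lens 1: 1/d_i1 = 1/(-9.10) − 1/(45.0) = -0.1321, so d_i1 = -7.569 cm; m₁ = −d_i1/d_o1 = +0.1682.
d_o2 = 41.7 − (-7.569) = 49.27 cm.
Lens 2: 1/d_i2 = 1/(25.0) − 1/(49.27) = 0.01970, so d_i2 = 50.75 cm; m₂ = −d_i2/d_o2 = -1.030.
m = m₁·m₂ = (+0.1682)(-1.030) = -0.173.

m = -0.173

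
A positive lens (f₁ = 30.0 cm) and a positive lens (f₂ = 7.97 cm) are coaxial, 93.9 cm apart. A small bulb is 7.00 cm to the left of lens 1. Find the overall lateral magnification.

Lens 1: 1/d_i1 = 1/(30.0) − 1/(7.00) = -0.1095, so d_i1 = -9.130 cm; m₁ = −d_i1/d_o1 = +1.304.
d_o2 = 93.9 − (-9.130) = 103.0 cm.
Lens 2: 1/d_i2 = 1/(7.97) − 1/(103.0) = 0.1158, so d_i2 = 8.638 cm; m₂ = −d_i2/d_o2 = -0.08387.
m = m₁·m₂ = (+1.304)(-0.08387) = -0.109.

m = -0.109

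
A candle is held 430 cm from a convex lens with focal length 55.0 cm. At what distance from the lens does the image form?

63.1 cm

Lens equation: 1/q = 1/f − 1/p = 1/(55.00) − 1/(430) = 0.01818 − 0.002326 = 0.01586, so q = 63.1 cm.
The image is real, inverted and reduced, on the far side of the lens.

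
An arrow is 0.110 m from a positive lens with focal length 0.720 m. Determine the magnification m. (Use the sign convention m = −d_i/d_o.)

1/d_i = 1/f − 1/d_o = 1/(0.7200) − 1/(0.110) = -7.702, so d_i = -0.1298 m.
m = −d_i/d_o = −(-0.1298)/(0.110) = +1.18.
The image is virtual, upright and enlarged, on the same side as the object.

m = +1.18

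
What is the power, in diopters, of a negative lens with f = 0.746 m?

For a negative lens, f = −0.746 m.
P = 1/f = 1/(-0.746 m) = -1.34 D.

P = -1.34 D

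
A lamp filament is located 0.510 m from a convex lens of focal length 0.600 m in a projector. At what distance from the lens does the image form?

3.40 m

Thin-lens equation: 1/d_i = 1/f − 1/d_o = 1/(0.6000) − 1/(0.510) = 1.667 − 1.961 = -0.2941, so d_i = -3.40 m.
The image is virtual, upright and enlarged, on the same side as the object.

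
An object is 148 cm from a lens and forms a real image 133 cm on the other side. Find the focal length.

Real image ⇒ d_i = +133 cm.
1/f = 1/d_o + 1/d_i = 1/(148) + 1/(133) = 0.01428, so f = 70.0 cm.
Since f is positive, the lens is converging.

f = 70.0 cm (converging)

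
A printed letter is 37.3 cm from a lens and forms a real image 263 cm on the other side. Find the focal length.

Real image ⇒ d_i = +263 cm.
1/f = 1/d_o + 1/d_i = 1/(37.3) + 1/(263) = 0.03061, so f = 32.7 cm.
Since f is positive, the lens is converging.

f = 32.7 cm (converging)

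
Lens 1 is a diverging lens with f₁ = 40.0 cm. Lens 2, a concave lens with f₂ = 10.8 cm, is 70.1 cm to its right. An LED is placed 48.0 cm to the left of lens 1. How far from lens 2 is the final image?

9.66 cm

Lens 1 is diverging, so f₁ = −40.0 cm.
Lens 1: 1/d_i1 = 1/f₁ − 1/d_o1 = 1/(-40.0) − 1/(48.0) = -0.04583, so d_i1 = -21.82 cm.
The intermediate image is 21.82 cm to the left of lens 1 (virtual), which is 70.1 − (-21.82) = 91.92 cm to the left of lens 2, so d_o2 = +91.92 cm.
Lens 2 is diverging, so f₂ = −10.8 cm.
Lens 2: 1/d_i2 = 1/f₂ − 1/d_o2 = 1/(-10.8) − 1/(91.92) = -0.1035, so d_i2 = -9.66 cm.
The final image is virtual, 9.66 cm to the left of lens 2 (overall magnification ≈ 0.048).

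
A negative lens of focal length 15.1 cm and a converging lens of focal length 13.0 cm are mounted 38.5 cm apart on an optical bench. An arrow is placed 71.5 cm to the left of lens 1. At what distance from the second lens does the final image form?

Lens 1 is diverging, so f₁ = −15.1 cm.
Lens 1: 1/d_i1 = 1/f₁ − 1/d_o1 = 1/(-15.1) − 1/(71.5) = -0.08021, so d_i1 = -12.47 cm.
The intermediate image is 12.47 cm to the left of lens 1 (virtual), which is 38.5 − (-12.47) = 50.97 cm to the left of lens 2, so d_o2 = +50.97 cm.
Lens 2: 1/d_i2 = 1/f₂ − 1/d_o2 = 1/(13.0) − 1/(50.97) = 0.05730, so d_i2 = 17.5 cm.
The final image is real, 17.5 cm to the right of lens 2 (overall magnification ≈ -0.060).

17.5 cm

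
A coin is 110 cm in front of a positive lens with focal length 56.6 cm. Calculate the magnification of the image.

m = -1.06

1/d_i = 1/f − 1/d_o = 1/(56.60) − 1/(110) = 0.008577, so d_i = 116.6 cm.
m = −d_i/d_o = −(116.6)/(110) = -1.06.
The image is real, inverted and enlarged, on the far side of the lens.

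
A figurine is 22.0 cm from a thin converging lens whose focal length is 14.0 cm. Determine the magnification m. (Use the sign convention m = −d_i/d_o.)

m = -1.75

1/d_i = 1/f − 1/d_o = 1/(14.00) − 1/(22.0) = 0.02597, so d_i = 38.50 cm.
m = −d_i/d_o = −(38.50)/(22.0) = -1.75.
The image is real, inverted and enlarged, on the far side of the lens.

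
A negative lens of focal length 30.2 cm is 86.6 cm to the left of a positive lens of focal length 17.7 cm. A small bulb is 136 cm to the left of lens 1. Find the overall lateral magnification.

f₁ = −30.2 cm (diverging).
Lens 1: 1/d_i1 = 1/(-30.2) − 1/(136) = -0.04047, so d_i1 = -24.71 cm; m₁ = −d_i1/d_o1 = +0.1817.
d_o2 = 86.6 − (-24.71) = 111.3 cm.
Lens 2: 1/d_i2 = 1/(17.7) − 1/(111.3) = 0.04751, so d_i2 = 21.05 cm; m₂ = −d_i2/d_o2 = -0.1891.
m = m₁·m₂ = (+0.1817)(-0.1891) = -0.0344.

m = -0.0344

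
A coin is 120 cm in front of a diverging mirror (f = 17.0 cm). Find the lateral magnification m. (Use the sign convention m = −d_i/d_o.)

For a diverging mirror, f = -17.0 cm.
1/d_i = 1/f − 1/d_o = 1/(-17.00) − 1/(120) = -0.06716, so d_i = -14.89 cm.
m = −d_i/d_o = −(-14.89)/(120) = +0.124.
The image is virtual, upright and reduced, behind the mirror.

m = +0.124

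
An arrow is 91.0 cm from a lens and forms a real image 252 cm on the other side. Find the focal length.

Real image ⇒ d_i = +252 cm.
1/f = 1/d_o + 1/d_i = 1/(91.0) + 1/(252) = 0.01496, so f = 66.9 cm.
Since f is positive, the lens is converging.

f = 66.9 cm (converging)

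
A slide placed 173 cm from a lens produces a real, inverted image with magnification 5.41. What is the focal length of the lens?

f = 146 cm (converging)

m = −d_i/d_o ⇒ d_i = −m·d_o = −(-5.41)·(173) = 935.9 cm.
1/f = 1/d_o + 1/d_i = 1/(173) + 1/(935.9) = 0.006849, so f = 146 cm.
Since f is positive, the lens is converging.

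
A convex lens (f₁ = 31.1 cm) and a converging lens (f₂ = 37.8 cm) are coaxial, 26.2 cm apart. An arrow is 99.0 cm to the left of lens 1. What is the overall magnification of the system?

m = -0.304

Lens 1: 1/d_i1 = 1/(31.1) − 1/(99.0) = 0.02205, so d_i1 = 45.34 cm; m₁ = −d_i1/d_o1 = -0.4580.
d_o2 = 26.2 − (45.34) = -19.14 cm (virtual object).
Lens 2: 1/d_i2 = 1/(37.8) − 1/(-19.14) = 0.07870, so d_i2 = 12.71 cm; m₂ = −d_i2/d_o2 = +0.6639.
m = m₁·m₂ = (-0.4580)(+0.6639) = -0.304.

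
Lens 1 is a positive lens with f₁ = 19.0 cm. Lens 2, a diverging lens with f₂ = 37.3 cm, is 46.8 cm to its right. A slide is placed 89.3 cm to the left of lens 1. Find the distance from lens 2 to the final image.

14.1 cm

Lens 1: 1/d_i1 = 1/f₁ − 1/d_o1 = 1/(19.0) − 1/(89.3) = 0.04143, so d_i1 = 24.14 cm.
The intermediate image is 24.14 cm to the right of lens 1, which is 46.8 − (24.14) = 22.66 cm to the left of lens 2, so d_o2 = +22.66 cm.
Lens 2 is diverging, so f₂ = −37.3 cm.
Lens 2: 1/d_i2 = 1/f₂ − 1/d_o2 = 1/(-37.3) − 1/(22.66) = -0.07094, so d_i2 = -14.1 cm.
The final image is virtual, 14.1 cm to the left of lens 2 (overall magnification ≈ -0.17).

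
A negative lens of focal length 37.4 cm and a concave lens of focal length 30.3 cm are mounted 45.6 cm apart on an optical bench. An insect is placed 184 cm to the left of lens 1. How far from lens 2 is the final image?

Lens 1 is diverging, so f₁ = −37.4 cm.
Lens 1: 1/d_i1 = 1/f₁ − 1/d_o1 = 1/(-37.4) − 1/(184) = -0.03217, so d_i1 = -31.08 cm.
The intermediate image is 31.08 cm to the left of lens 1 (virtual), which is 45.6 − (-31.08) = 76.68 cm to the left of lens 2, so d_o2 = +76.68 cm.
Lens 2 is diverging, so f₂ = −30.3 cm.
Lens 2: 1/d_i2 = 1/f₂ − 1/d_o2 = 1/(-30.3) − 1/(76.68) = -0.04604, so d_i2 = -21.7 cm.
The final image is virtual, 21.7 cm to the left of lens 2 (overall magnification ≈ 0.048).

21.7 cm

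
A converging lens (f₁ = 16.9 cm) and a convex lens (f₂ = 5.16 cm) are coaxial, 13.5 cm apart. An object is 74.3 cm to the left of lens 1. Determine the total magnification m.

m = -0.112

Lens 1: 1/d_i1 = 1/(16.9) − 1/(74.3) = 0.04571, so d_i1 = 21.88 cm; m₁ = −d_i1/d_o1 = -0.2945.
d_o2 = 13.5 − (21.88) = -8.380 cm (virtual object).
Lens 2: 1/d_i2 = 1/(5.16) − 1/(-8.380) = 0.3131, so d_i2 = 3.194 cm; m₂ = −d_i2/d_o2 = +0.3811.
m = m₁·m₂ = (-0.2945)(+0.3811) = -0.112.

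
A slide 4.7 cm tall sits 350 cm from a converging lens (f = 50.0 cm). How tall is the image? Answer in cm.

0.783 cm

1/d_i = 1/f − 1/d_o = 1/(50.00) − 1/(350) = 0.01714, so d_i = 58.33 cm.
m = −d_i/d_o = -0.1667.
|h_i| = |m|·h_o = 0.1667 × 4.7 = 0.783 cm. The image is real, inverted and reduced, on the far side of the lens.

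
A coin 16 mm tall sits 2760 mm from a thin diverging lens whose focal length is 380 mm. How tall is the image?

1.94 mm

For a diverging lens, f = -380 mm.
1/d_i = 1/f − 1/d_o = 1/(-380.0) − 1/(2760) = -0.002994, so d_i = -334.0 mm.
m = −d_i/d_o = +0.1210.
|h_i| = |m|·h_o = 0.1210 × 16 = 1.94 mm. The image is virtual, upright and reduced, on the same side as the object.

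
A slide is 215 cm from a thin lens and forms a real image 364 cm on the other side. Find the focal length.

Real image ⇒ d_i = +364 cm.
1/f = 1/d_o + 1/d_i = 1/(215) + 1/(364) = 0.007398, so f = 135 cm.
Since f is positive, the thin lens is converging.

f = 135 cm (converging)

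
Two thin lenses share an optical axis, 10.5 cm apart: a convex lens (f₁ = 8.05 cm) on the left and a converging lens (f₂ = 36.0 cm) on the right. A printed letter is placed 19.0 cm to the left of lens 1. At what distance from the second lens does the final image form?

3.16 cm

Lens 1: 1/d_i1 = 1/f₁ − 1/d_o1 = 1/(8.05) − 1/(19.0) = 0.07159, so d_i1 = 13.97 cm.
The intermediate image is 13.97 cm to the right of lens 1, which lies 3.470 cm to the right of lens 2 — a virtual object — so d_o2 = −3.470 cm.
Lens 2: 1/d_i2 = 1/f₂ − 1/d_o2 = 1/(36.0) − 1/(-3.470) = 0.3160, so d_i2 = 3.16 cm.
The final image is real, 3.16 cm to the right of lens 2 (overall magnification ≈ -0.67).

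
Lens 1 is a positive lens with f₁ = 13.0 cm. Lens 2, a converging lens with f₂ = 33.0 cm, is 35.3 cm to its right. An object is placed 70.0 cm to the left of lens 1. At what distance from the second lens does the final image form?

Lens 1: 1/d_i1 = 1/f₁ − 1/d_o1 = 1/(13.0) − 1/(70.0) = 0.06264, so d_i1 = 15.96 cm.
The intermediate image is 15.96 cm to the right of lens 1, which is 35.3 − (15.96) = 19.34 cm to the left of lens 2, so d_o2 = +19.34 cm.
Lens 2: 1/d_i2 = 1/f₂ − 1/d_o2 = 1/(33.0) − 1/(19.34) = -0.02140, so d_i2 = -46.7 cm.
The final image is virtual, 46.7 cm to the left of lens 2 (overall magnification ≈ -0.55).

46.7 cm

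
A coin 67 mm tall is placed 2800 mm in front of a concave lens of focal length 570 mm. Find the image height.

11.3 mm

For a concave lens, f = -570 mm.
1/d_i = 1/f − 1/d_o = 1/(-570.0) − 1/(2800) = -0.002112, so d_i = -473.6 mm.
m = −d_i/d_o = +0.1691.
|h_i| = |m|·h_o = 0.1691 × 67 = 11.3 mm. The image is virtual, upright and reduced, on the same side as the object.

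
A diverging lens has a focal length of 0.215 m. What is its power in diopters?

For a diverging lens, f = −0.215 m.
P = 1/f = 1/(-0.215 m) = -4.65 D.

P = -4.65 D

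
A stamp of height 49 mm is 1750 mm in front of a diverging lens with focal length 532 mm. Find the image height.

For a diverging lens, f = -532 mm.
1/d_i = 1/f − 1/d_o = 1/(-532.0) − 1/(1750) = -0.002451, so d_i = -408.0 mm.
m = −d_i/d_o = +0.2331.
|h_i| = |m|·h_o = 0.2331 × 49 = 11.4 mm. The image is virtual, upright and reduced, on the same side as the object.

11.4 mm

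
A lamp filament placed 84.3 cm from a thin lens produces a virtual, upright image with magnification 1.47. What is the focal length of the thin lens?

f = 264 cm (converging)

m = −d_i/d_o ⇒ d_i = −m·d_o = −(+1.47)·(84.3) = -123.9 cm.
1/f = 1/d_o + 1/d_i = 1/(84.3) + 1/(-123.9) = 0.003791, so f = 264 cm.
Since f is positive, the thin lens is converging.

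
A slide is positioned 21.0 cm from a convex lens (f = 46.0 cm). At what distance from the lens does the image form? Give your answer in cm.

38.6 cm

Thin-lens equation: 1/s_i = 1/f − 1/s_o = 1/(46.00) − 1/(21.0) = 0.02174 − 0.04762 = -0.02588, so s_i = -38.6 cm.
The image is virtual, upright and enlarged, on the same side as the object.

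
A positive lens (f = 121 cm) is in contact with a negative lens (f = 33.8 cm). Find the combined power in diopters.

P = -2.13 D

P₁ = 1/f₁ = 1/(1.21 m) = +0.8264 D; P₂ = 1/f₂ = 1/(-0.338 m) = -2.959 D.
For thin lenses in contact, P = P₁ + P₂ = (+0.8264) + (-2.959) = -2.13 D.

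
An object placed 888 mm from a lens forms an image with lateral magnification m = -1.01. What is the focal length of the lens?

m = −d_i/d_o ⇒ d_i = −m·d_o = −(-1.01)·(888) = 896.9 mm.
1/f = 1/d_o + 1/d_i = 1/(888) + 1/(896.9) = 0.002241, so f = 446 mm.
Since f is positive, the lens is converging.

f = 446 mm (converging)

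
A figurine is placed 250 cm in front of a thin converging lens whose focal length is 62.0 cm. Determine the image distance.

82.4 cm

Lens equation: 1/q = 1/f − 1/p = 1/(62.00) − 1/(250) = 0.01613 − 0.004000 = 0.01213, so q = 82.4 cm.
The image is real, inverted and reduced, on the far side of the lens.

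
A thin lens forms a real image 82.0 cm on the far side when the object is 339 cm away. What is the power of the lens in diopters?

P = +1.51 D

d_i = +82.0 cm.
1/f = 1/d_o + 1/d_i = 1/(339) + 1/(82.0) = 0.01514 cm⁻¹.
f = 66.03 cm = 0.6603 m, so P = 1/f = +1.51 D.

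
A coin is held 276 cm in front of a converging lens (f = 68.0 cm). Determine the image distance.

Lens equation: 1/s_i = 1/f − 1/s_o = 1/(68.00) − 1/(276) = 0.01471 − 0.003623 = 0.01108, so s_i = 90.2 cm.
The image is real, inverted and reduced, on the far side of the lens.

90.2 cm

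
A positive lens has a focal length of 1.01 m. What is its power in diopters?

P = 1/f = 1/(1.01 m) = +0.990 D.

P = +0.990 D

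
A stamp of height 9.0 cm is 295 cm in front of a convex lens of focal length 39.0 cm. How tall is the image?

1.37 cm

1/d_i = 1/f − 1/d_o = 1/(39.00) − 1/(295) = 0.02225, so d_i = 44.94 cm.
m = −d_i/d_o = -0.1523.
|h_i| = |m|·h_o = 0.1523 × 9.0 = 1.37 cm. The image is real, inverted and reduced, on the far side of the lens.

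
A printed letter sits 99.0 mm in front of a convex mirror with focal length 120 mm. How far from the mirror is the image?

For a convex mirror, f = -120 mm.
Mirror equation: 1/v = 1/f − 1/u = 1/(-120.0) − 1/(99.0) = -0.008333 − 0.01010 = -0.01843, so v = -54.2 mm.
The image is virtual, upright and reduced, behind the mirror.

54.2 mm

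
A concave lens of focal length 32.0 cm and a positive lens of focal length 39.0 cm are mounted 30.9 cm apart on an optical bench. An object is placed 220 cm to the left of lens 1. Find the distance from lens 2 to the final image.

116 cm

Lens 1 is diverging, so f₁ = −32.0 cm.
Lens 1: 1/d_i1 = 1/f₁ − 1/d_o1 = 1/(-32.0) − 1/(220) = -0.03580, so d_i1 = -27.94 cm.
The intermediate image is 27.94 cm to the left of lens 1 (virtual), which is 30.9 − (-27.94) = 58.84 cm to the left of lens 2, so d_o2 = +58.84 cm.
Lens 2: 1/d_i2 = 1/f₂ − 1/d_o2 = 1/(39.0) − 1/(58.84) = 0.008646, so d_i2 = 116 cm.
The final image is real, 116 cm to the right of lens 2 (overall magnification ≈ -0.25).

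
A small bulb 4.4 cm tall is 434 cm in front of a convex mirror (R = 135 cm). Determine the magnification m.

f = R/2 = 135/2 = 67.50 cm; for a convex mirror, f = -67.50 cm.
1/d_i = 1/f − 1/d_o = 1/(-67.50) − 1/(434) = -0.01712, so d_i = -58.41 cm.
m = −d_i/d_o = −(-58.41)/(434) = +0.135.
The image is virtual, upright and reduced, behind the mirror.

m = +0.135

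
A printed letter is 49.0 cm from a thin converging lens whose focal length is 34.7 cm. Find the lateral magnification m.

1/d_i = 1/f − 1/d_o = 1/(34.70) − 1/(49.0) = 0.008410, so d_i = 118.9 cm.
m = −d_i/d_o = −(118.9)/(49.0) = -2.43.
The image is real, inverted and enlarged, on the far side of the lens.

m = -2.43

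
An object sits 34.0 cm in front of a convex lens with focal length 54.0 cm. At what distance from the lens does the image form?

Thin-lens equation: 1/q = 1/f − 1/p = 1/(54.00) − 1/(34.0) = 0.01852 − 0.02941 = -0.01089, so q = -91.8 cm.
The image is virtual, upright and enlarged, on the same side as the object.

91.8 cm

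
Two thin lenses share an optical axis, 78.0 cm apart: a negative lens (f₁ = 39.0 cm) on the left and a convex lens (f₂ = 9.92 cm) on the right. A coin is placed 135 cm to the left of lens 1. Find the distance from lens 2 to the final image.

10.9 cm

Lens 1 is diverging, so f₁ = −39.0 cm.
Lens 1: 1/d_i1 = 1/f₁ − 1/d_o1 = 1/(-39.0) − 1/(135) = -0.03305, so d_i1 = -30.26 cm.
The intermediate image is 30.26 cm to the left of lens 1 (virtual), which is 78.0 − (-30.26) = 108.3 cm to the left of lens 2, so d_o2 = +108.3 cm.
Lens 2: 1/d_i2 = 1/f₂ − 1/d_o2 = 1/(9.92) − 1/(108.3) = 0.09157, so d_i2 = 10.9 cm.
The final image is real, 10.9 cm to the right of lens 2 (overall magnification ≈ -0.023).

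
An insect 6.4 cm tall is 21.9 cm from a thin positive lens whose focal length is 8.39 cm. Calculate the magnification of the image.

1/d_i = 1/f − 1/d_o = 1/(8.390) − 1/(21.9) = 0.07353, so d_i = 13.60 cm.
m = −d_i/d_o = −(13.60)/(21.9) = -0.621.
The image is real, inverted and reduced, on the far side of the lens.

m = -0.621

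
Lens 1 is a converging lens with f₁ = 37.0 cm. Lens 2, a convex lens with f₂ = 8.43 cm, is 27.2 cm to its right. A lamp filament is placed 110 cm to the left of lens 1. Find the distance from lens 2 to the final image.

6.51 cm

Lens 1: 1/d_i1 = 1/f₁ − 1/d_o1 = 1/(37.0) − 1/(110) = 0.01794, so d_i1 = 55.75 cm.
The intermediate image is 55.75 cm to the right of lens 1, which lies 28.55 cm to the right of lens 2 — a virtual object — so d_o2 = −28.55 cm.
Lens 2: 1/d_i2 = 1/f₂ − 1/d_o2 = 1/(8.43) − 1/(-28.55) = 0.1537, so d_i2 = 6.51 cm.
The final image is real, 6.51 cm to the right of lens 2 (overall magnification ≈ -0.12).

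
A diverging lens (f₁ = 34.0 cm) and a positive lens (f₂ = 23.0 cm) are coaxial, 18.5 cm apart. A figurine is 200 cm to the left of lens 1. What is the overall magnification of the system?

f₁ = −34.0 cm (diverging).
Lens 1: 1/d_i1 = 1/(-34.0) − 1/(200) = -0.03441, so d_i1 = -29.06 cm; m₁ = −d_i1/d_o1 = +0.1453.
d_o2 = 18.5 − (-29.06) = 47.56 cm.
Lens 2: 1/d_i2 = 1/(23.0) − 1/(47.56) = 0.02245, so d_i2 = 44.54 cm; m₂ = −d_i2/d_o2 = -0.9365.
m = m₁·m₂ = (+0.1453)(-0.9365) = -0.136.

m = -0.136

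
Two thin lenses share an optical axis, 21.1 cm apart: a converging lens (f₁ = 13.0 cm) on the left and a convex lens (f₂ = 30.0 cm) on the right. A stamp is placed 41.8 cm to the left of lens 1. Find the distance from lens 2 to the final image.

2.41 cm

Lens 1: 1/d_i1 = 1/f₁ − 1/d_o1 = 1/(13.0) − 1/(41.8) = 0.05300, so d_i1 = 18.87 cm.
The intermediate image is 18.87 cm to the right of lens 1, which is 21.1 − (18.87) = 2.230 cm to the left of lens 2, so d_o2 = +2.230 cm.
Lens 2: 1/d_i2 = 1/f₂ − 1/d_o2 = 1/(30.0) − 1/(2.230) = -0.4151, so d_i2 = -2.41 cm.
The final image is virtual, 2.41 cm to the left of lens 2 (overall magnification ≈ -0.49).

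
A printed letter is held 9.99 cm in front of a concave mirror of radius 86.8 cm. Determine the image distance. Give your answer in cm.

f = R/2 = 86.8/2 = 43.40 cm.
Mirror equation: 1/d_i = 1/f − 1/d_o = 1/(43.40) − 1/(9.99) = 0.02304 − 0.1001 = -0.07706, so d_i = -13.0 cm.
The image is virtual, upright and enlarged, behind the mirror.

13.0 cm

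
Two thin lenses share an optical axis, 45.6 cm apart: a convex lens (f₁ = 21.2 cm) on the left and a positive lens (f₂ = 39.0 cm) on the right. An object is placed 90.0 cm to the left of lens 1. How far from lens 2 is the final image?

33.0 cm

Lens 1: 1/d_i1 = 1/f₁ − 1/d_o1 = 1/(21.2) − 1/(90.0) = 0.03606, so d_i1 = 27.73 cm.
The intermediate image is 27.73 cm to the right of lens 1, which is 45.6 − (27.73) = 17.87 cm to the left of lens 2, so d_o2 = +17.87 cm.
Lens 2: 1/d_i2 = 1/f₂ − 1/d_o2 = 1/(39.0) − 1/(17.87) = -0.03032, so d_i2 = -33.0 cm.
The final image is virtual, 33.0 cm to the left of lens 2 (overall magnification ≈ -0.57).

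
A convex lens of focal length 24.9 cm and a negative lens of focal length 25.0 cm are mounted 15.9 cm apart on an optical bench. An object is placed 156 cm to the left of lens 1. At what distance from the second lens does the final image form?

30.5 cm

Lens 1: 1/d_i1 = 1/f₁ − 1/d_o1 = 1/(24.9) − 1/(156) = 0.03375, so d_i1 = 29.63 cm.
The intermediate image is 29.63 cm to the right of lens 1, which lies 13.73 cm to the right of lens 2 — a virtual object — so d_o2 = −13.73 cm.
Lens 2 is diverging, so f₂ = −25.0 cm.
Lens 2: 1/d_i2 = 1/f₂ − 1/d_o2 = 1/(-25.0) − 1/(-13.73) = 0.03283, so d_i2 = 30.5 cm.
The final image is real, 30.5 cm to the right of lens 2 (overall magnification ≈ -0.42).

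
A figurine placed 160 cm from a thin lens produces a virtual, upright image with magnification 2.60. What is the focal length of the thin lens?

f = 260 cm (converging)

m = −d_i/d_o ⇒ d_i = −m·d_o = −(+2.60)·(160) = -416.0 cm.
1/f = 1/d_o + 1/d_i = 1/(160) + 1/(-416.0) = 0.003846, so f = 260 cm.
Since f is positive, the thin lens is converging.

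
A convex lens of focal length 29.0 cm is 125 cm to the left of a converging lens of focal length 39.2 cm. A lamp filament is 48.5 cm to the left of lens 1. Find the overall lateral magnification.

Lens 1: 1/d_i1 = 1/(29.0) − 1/(48.5) = 0.01386, so d_i1 = 72.13 cm; m₁ = −d_i1/d_o1 = -1.487.
d_o2 = 125 − (72.13) = 52.87 cm.
Lens 2: 1/d_i2 = 1/(39.2) − 1/(52.87) = 0.006596, so d_i2 = 151.6 cm; m₂ = −d_i2/d_o2 = -2.868.
m = m₁·m₂ = (-1.487)(-2.868) = +4.26.

m = +4.26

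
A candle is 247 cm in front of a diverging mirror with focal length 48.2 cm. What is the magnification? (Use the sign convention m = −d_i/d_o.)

m = +0.163

For a diverging mirror, f = -48.2 cm.
1/d_i = 1/f − 1/d_o = 1/(-48.20) − 1/(247) = -0.02480, so d_i = -40.33 cm.
m = −d_i/d_o = −(-40.33)/(247) = +0.163.
The image is virtual, upright and reduced, behind the mirror.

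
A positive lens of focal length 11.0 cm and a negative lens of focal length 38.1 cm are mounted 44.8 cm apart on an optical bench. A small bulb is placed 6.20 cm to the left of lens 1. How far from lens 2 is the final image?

23.2 cm

Lens 1: 1/d_i1 = 1/f₁ − 1/d_o1 = 1/(11.0) − 1/(6.20) = -0.07038, so d_i1 = -14.21 cm.
The intermediate image is 14.21 cm to the left of lens 1 (virtual), which is 44.8 − (-14.21) = 59.01 cm to the left of lens 2, so d_o2 = +59.01 cm.
Lens 2 is diverging, so f₂ = −38.1 cm.
Lens 2: 1/d_i2 = 1/f₂ − 1/d_o2 = 1/(-38.1) − 1/(59.01) = -0.04319, so d_i2 = -23.2 cm.
The final image is virtual, 23.2 cm to the left of lens 2 (overall magnification ≈ 0.90).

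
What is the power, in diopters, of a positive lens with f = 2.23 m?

P = +0.448 D

P = 1/f = 1/(2.23 m) = +0.448 D.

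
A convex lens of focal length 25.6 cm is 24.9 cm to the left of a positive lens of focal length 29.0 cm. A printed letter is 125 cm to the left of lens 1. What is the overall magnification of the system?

Lens 1: 1/d_i1 = 1/(25.6) − 1/(125) = 0.03106, so d_i1 = 32.19 cm; m₁ = −d_i1/d_o1 = -0.2575.
d_o2 = 24.9 − (32.19) = -7.290 cm (virtual object).
Lens 2: 1/d_i2 = 1/(29.0) − 1/(-7.290) = 0.1717, so d_i2 = 5.826 cm; m₂ = −d_i2/d_o2 = +0.7991.
m = m₁·m₂ = (-0.2575)(+0.7991) = -0.206.

m = -0.206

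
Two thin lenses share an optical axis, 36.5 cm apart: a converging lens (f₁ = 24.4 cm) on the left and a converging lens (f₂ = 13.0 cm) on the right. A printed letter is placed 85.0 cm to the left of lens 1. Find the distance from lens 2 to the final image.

2.76 cm

Lens 1: 1/d_i1 = 1/f₁ − 1/d_o1 = 1/(24.4) − 1/(85.0) = 0.02922, so d_i1 = 34.22 cm.
The intermediate image is 34.22 cm to the right of lens 1, which is 36.5 − (34.22) = 2.280 cm to the left of lens 2, so d_o2 = +2.280 cm.
Lens 2: 1/d_i2 = 1/f₂ − 1/d_o2 = 1/(13.0) − 1/(2.280) = -0.3617, so d_i2 = -2.76 cm.
The final image is virtual, 2.76 cm to the left of lens 2 (overall magnification ≈ -0.49).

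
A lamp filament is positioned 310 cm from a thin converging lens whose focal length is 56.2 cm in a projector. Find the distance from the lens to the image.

68.6 cm

Lens equation: 1/s_i = 1/f − 1/s_o = 1/(56.20) − 1/(310) = 0.01779 − 0.003226 = 0.01457, so s_i = 68.6 cm.
The image is real, inverted and reduced, on the far side of the lens.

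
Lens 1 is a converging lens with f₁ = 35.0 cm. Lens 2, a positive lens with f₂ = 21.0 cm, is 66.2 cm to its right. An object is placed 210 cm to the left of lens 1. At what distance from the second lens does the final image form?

159 cm

Lens 1: 1/d_i1 = 1/f₁ − 1/d_o1 = 1/(35.0) − 1/(210) = 0.02381, so d_i1 = 42.00 cm.
The intermediate image is 42.00 cm to the right of lens 1, which is 66.2 − (42.00) = 24.20 cm to the left of lens 2, so d_o2 = +24.20 cm.
Lens 2: 1/d_i2 = 1/f₂ − 1/d_o2 = 1/(21.0) − 1/(24.20) = 0.006297, so d_i2 = 159 cm.
The final image is real, 159 cm to the right of lens 2 (overall magnification ≈ 1.3).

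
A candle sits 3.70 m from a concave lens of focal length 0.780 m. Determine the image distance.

0.644 m

For a concave lens, f = -0.780 m.
Thin-lens equation: 1/q = 1/f − 1/p = 1/(-0.7800) − 1/(3.70) = -1.282 − 0.2703 = -1.552, so q = -0.644 m.
The image is virtual, upright and reduced, on the same side as the object.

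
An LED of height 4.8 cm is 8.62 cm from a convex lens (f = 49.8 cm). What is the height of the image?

5.80 cm

1/d_i = 1/f − 1/d_o = 1/(49.80) − 1/(8.62) = -0.09593, so d_i = -10.42 cm.
m = −d_i/d_o = +1.209.
|h_i| = |m|·h_o = 1.209 × 4.8 = 5.80 cm. The image is virtual, upright and enlarged, on the same side as the object.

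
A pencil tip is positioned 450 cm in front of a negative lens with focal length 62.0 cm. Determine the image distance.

For a negative lens, f = -62.0 cm.
Lens equation: 1/v = 1/f − 1/u = 1/(-62.00) − 1/(450) = -0.01613 − 0.002222 = -0.01835, so v = -54.5 cm.
The image is virtual, upright and reduced, on the same side as the object.

54.5 cm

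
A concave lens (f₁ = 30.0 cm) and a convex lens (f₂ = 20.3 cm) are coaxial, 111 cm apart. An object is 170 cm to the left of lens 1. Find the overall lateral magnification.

f₁ = −30.0 cm (diverging).
Lens 1: 1/d_i1 = 1/(-30.0) − 1/(170) = -0.03922, so d_i1 = -25.50 cm; m₁ = −d_i1/d_o1 = +0.1500.
d_o2 = 111 − (-25.50) = 136.5 cm.
Lens 2: 1/d_i2 = 1/(20.3) − 1/(136.5) = 0.04194, so d_i2 = 23.85 cm; m₂ = −d_i2/d_o2 = -0.1747.
m = m₁·m₂ = (+0.1500)(-0.1747) = -0.0262.

m = -0.0262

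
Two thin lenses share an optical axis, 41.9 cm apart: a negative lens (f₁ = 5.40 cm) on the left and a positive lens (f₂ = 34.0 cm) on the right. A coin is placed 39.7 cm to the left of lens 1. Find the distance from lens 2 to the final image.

125 cm

Lens 1 is diverging, so f₁ = −5.40 cm.
Lens 1: 1/d_i1 = 1/f₁ − 1/d_o1 = 1/(-5.40) − 1/(39.7) = -0.2104, so d_i1 = -4.753 cm.
The intermediate image is 4.753 cm to the left of lens 1 (virtual), which is 41.9 − (-4.753) = 46.65 cm to the left of lens 2, so d_o2 = +46.65 cm.
Lens 2: 1/d_i2 = 1/f₂ − 1/d_o2 = 1/(34.0) − 1/(46.65) = 0.007976, so d_i2 = 125 cm.
The final image is real, 125 cm to the right of lens 2 (overall magnification ≈ -0.32).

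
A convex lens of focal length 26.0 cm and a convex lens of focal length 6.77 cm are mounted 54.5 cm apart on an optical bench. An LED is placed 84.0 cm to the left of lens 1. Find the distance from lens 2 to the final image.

Lens 1: 1/d_i1 = 1/f₁ − 1/d_o1 = 1/(26.0) − 1/(84.0) = 0.02656, so d_i1 = 37.66 cm.
The intermediate image is 37.66 cm to the right of lens 1, which is 54.5 − (37.66) = 16.84 cm to the left of lens 2, so d_o2 = +16.84 cm.
Lens 2: 1/d_i2 = 1/f₂ − 1/d_o2 = 1/(6.77) − 1/(16.84) = 0.08833, so d_i2 = 11.3 cm.
The final image is real, 11.3 cm to the right of lens 2 (overall magnification ≈ 0.30).

11.3 cm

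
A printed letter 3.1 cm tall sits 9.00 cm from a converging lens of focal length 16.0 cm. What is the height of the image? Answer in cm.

1/d_i = 1/f − 1/d_o = 1/(16.00) − 1/(9.00) = -0.04861, so d_i = -20.57 cm.
m = −d_i/d_o = +2.286.
|h_i| = |m|·h_o = 2.286 × 3.1 = 7.09 cm. The image is virtual, upright and enlarged, on the same side as the object.

7.09 cm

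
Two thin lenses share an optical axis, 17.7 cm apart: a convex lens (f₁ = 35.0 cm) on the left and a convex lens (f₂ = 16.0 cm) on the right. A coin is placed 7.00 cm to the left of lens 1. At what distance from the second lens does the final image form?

Lens 1: 1/d_i1 = 1/f₁ − 1/d_o1 = 1/(35.0) − 1/(7.00) = -0.1143, so d_i1 = -8.750 cm.
The intermediate image is 8.750 cm to the left of lens 1 (virtual), which is 17.7 − (-8.750) = 26.45 cm to the left of lens 2, so d_o2 = +26.45 cm.
Lens 2: 1/d_i2 = 1/f₂ − 1/d_o2 = 1/(16.0) − 1/(26.45) = 0.02469, so d_i2 = 40.5 cm.
The final image is real, 40.5 cm to the right of lens 2 (overall magnification ≈ -1.9).

40.5 cm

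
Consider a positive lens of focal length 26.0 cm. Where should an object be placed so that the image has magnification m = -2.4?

m = −d_i/d_o ⇒ d_i = −m·d_o.
1/f = 1/d_o + 1/d_i = 1/d_o − 1/(m·d_o) = (1 − 1/m)/d_o, so d_o = f(1 − 1/m) = (26.00)(1 − 1/(-2.4)) = 36.8 cm.

36.8 cm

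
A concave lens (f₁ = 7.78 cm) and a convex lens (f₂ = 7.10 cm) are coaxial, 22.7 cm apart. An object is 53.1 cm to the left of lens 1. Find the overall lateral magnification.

m = -0.0405

f₁ = −7.78 cm (diverging).
Lens 1: 1/d_i1 = 1/(-7.78) − 1/(53.1) = -0.1474, so d_i1 = -6.786 cm; m₁ = −d_i1/d_o1 = +0.1278.
d_o2 = 22.7 − (-6.786) = 29.49 cm.
Lens 2: 1/d_i2 = 1/(7.10) − 1/(29.49) = 0.1069, so d_i2 = 9.351 cm; m₂ = −d_i2/d_o2 = -0.3171.
m = m₁·m₂ = (+0.1278)(-0.3171) = -0.0405.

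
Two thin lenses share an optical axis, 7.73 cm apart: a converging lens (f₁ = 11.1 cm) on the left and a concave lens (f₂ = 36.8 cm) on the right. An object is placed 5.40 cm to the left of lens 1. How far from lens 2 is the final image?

12.2 cm

Lens 1: 1/d_i1 = 1/f₁ − 1/d_o1 = 1/(11.1) − 1/(5.40) = -0.09510, so d_i1 = -10.52 cm.
The intermediate image is 10.52 cm to the left of lens 1 (virtual), which is 7.73 − (-10.52) = 18.25 cm to the left of lens 2, so d_o2 = +18.25 cm.
Lens 2 is diverging, so f₂ = −36.8 cm.
Lens 2: 1/d_i2 = 1/f₂ − 1/d_o2 = 1/(-36.8) − 1/(18.25) = -0.08197, so d_i2 = -12.2 cm.
The final image is virtual, 12.2 cm to the left of lens 2 (overall magnification ≈ 1.3).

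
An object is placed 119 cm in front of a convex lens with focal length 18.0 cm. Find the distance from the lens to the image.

21.2 cm

Thin-lens equation: 1/s_i = 1/f − 1/s_o = 1/(18.00) − 1/(119) = 0.05556 − 0.008403 = 0.04715, so s_i = 21.2 cm.
The image is real, inverted and reduced, on the far side of the lens.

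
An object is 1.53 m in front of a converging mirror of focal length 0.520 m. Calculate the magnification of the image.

m = -0.515

1/d_i = 1/f − 1/d_o = 1/(0.5200) − 1/(1.53) = 1.269, so d_i = 0.7877 m.
m = −d_i/d_o = −(0.7877)/(1.53) = -0.515.
The image is real, inverted and reduced, in front of the mirror.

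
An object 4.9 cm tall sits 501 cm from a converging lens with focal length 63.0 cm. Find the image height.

1/d_i = 1/f − 1/d_o = 1/(63.00) − 1/(501) = 0.01388, so d_i = 72.06 cm.
m = −d_i/d_o = -0.1438.
|h_i| = |m|·h_o = 0.1438 × 4.9 = 0.705 cm. The image is real, inverted and reduced, on the far side of the lens.

0.705 cm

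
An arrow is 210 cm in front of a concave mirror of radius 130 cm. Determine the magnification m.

m = -0.448

f = R/2 = 130/2 = 65.00 cm.
1/d_i = 1/f − 1/d_o = 1/(65.00) − 1/(210) = 0.01062, so d_i = 94.14 cm.
m = −d_i/d_o = −(94.14)/(210) = -0.448.
The image is real, inverted and reduced, in front of the mirror.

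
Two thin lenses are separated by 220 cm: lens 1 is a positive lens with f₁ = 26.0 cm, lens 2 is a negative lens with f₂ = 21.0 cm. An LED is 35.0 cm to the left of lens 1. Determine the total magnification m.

Lens 1: 1/d_i1 = 1/(26.0) − 1/(35.0) = 0.009890, so d_i1 = 101.1 cm; m₁ = −d_i1/d_o1 = -2.889.
d_o2 = 220 − (101.1) = 118.9 cm.
f₂ = −21.0 cm (diverging).
Lens 2: 1/d_i2 = 1/(-21.0) − 1/(118.9) = -0.05603, so d_i2 = -17.85 cm; m₂ = −d_i2/d_o2 = +0.1501.
m = m₁·m₂ = (-2.889)(+0.1501) = -0.434.

m = -0.434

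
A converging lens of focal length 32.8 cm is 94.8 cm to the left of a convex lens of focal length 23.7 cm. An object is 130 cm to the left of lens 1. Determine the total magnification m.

Lens 1: 1/d_i1 = 1/(32.8) − 1/(130) = 0.02280, so d_i1 = 43.87 cm; m₁ = −d_i1/d_o1 = -0.3375.
d_o2 = 94.8 − (43.87) = 50.93 cm.
Lens 2: 1/d_i2 = 1/(23.7) − 1/(50.93) = 0.02256, so d_i2 = 44.33 cm; m₂ = −d_i2/d_o2 = -0.8704.
m = m₁·m₂ = (-0.3375)(-0.8704) = +0.294.

m = +0.294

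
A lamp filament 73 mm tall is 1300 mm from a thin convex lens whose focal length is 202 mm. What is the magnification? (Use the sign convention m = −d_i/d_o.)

m = -0.184

1/d_i = 1/f − 1/d_o = 1/(202.0) − 1/(1300) = 0.004181, so d_i = 239.2 mm.
m = −d_i/d_o = −(239.2)/(1300) = -0.184.
The image is real, inverted and reduced, on the far side of the lens.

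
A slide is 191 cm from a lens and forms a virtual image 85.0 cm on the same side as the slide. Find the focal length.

f = -153 cm (diverging)

Virtual image ⇒ d_i = −85.0 cm.
1/f = 1/d_o + 1/d_i = 1/(191) + 1/(-85.0) = -0.006529, so f = -153 cm.
Since f is negative, the lens is diverging.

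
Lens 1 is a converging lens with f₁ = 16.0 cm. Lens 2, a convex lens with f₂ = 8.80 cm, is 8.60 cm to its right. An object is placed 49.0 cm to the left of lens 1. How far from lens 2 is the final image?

5.57 cm

Lens 1: 1/d_i1 = 1/f₁ − 1/d_o1 = 1/(16.0) − 1/(49.0) = 0.04209, so d_i1 = 23.76 cm.
The intermediate image is 23.76 cm to the right of lens 1, which lies 15.16 cm to the right of lens 2 — a virtual object — so d_o2 = −15.16 cm.
Lens 2: 1/d_i2 = 1/f₂ − 1/d_o2 = 1/(8.80) − 1/(-15.16) = 0.1796, so d_i2 = 5.57 cm.
The final image is real, 5.57 cm to the right of lens 2 (overall magnification ≈ -0.18).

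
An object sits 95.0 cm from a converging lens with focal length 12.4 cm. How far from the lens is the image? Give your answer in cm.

Lens equation: 1/s_i = 1/f − 1/s_o = 1/(12.40) − 1/(95.0) = 0.08065 − 0.01053 = 0.07012, so s_i = 14.3 cm.
The image is real, inverted and reduced, on the far side of the lens.

14.3 cm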